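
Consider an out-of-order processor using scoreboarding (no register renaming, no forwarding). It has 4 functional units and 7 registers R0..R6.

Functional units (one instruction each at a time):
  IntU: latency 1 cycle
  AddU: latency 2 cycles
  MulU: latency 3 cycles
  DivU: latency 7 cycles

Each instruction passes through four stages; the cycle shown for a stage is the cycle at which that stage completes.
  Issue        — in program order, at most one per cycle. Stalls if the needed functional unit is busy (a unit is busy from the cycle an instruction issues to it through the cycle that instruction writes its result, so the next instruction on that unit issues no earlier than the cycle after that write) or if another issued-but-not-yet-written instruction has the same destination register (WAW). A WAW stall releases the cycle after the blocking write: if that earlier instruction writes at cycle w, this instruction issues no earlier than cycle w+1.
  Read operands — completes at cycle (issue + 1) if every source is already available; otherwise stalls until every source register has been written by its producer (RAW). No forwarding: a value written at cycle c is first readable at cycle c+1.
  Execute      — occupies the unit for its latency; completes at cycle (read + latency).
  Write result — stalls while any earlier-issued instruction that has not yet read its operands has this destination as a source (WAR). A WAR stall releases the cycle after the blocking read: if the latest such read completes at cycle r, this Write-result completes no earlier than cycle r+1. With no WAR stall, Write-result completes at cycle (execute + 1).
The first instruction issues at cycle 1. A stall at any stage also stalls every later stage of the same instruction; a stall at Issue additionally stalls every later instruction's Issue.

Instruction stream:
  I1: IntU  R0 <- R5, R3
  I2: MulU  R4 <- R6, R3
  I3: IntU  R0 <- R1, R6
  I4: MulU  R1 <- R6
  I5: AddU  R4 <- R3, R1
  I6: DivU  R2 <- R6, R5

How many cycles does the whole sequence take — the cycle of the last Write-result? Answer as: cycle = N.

cycle = 19

t=1  I1 dispatched to IntU
t=2  I1 operands ready | I2 dispatched to MulU
t=3  I1 complete | I2 operands ready
t=4  R0←I1
t=5  I3 dispatched to IntU
t=6  I2 complete | I3 operands ready
t=7  R4←I2 | I3 complete
t=8  R0←I3 | I4 dispatched to MulU
t=9  I4 operands ready | I5 dispatched to AddU
t=10  I6 dispatched to DivU
t=11  I6 operands ready
t=12  I4 complete
t=13  R1←I4
t=14  I5 operands ready
t=16  I5 complete
t=17  R4←I5
t=18  I6 complete
t=19  R2←I6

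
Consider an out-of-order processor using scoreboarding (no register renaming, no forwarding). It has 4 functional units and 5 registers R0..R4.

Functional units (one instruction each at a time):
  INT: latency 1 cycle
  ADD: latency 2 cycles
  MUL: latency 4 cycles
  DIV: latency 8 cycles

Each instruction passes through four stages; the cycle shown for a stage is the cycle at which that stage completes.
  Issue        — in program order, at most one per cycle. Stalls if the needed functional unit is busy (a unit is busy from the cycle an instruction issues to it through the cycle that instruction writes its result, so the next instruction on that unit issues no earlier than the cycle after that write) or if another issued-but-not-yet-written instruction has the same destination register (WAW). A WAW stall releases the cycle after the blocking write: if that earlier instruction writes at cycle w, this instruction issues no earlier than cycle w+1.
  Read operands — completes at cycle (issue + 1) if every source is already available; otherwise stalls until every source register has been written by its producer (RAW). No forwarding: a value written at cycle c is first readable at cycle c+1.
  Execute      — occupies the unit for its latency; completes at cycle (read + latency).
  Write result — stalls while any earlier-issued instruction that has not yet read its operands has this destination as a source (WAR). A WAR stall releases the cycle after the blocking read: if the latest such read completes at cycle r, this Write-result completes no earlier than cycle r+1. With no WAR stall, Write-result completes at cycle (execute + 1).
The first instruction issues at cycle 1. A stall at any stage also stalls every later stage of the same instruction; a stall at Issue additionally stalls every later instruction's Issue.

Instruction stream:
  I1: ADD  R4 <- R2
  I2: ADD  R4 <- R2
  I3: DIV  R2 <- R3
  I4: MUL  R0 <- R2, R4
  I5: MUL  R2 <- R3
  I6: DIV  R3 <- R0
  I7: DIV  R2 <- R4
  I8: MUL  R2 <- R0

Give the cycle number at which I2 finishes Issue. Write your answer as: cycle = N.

1) issue 1, read 2, done 4, write 5
2) issue 6, read 7, done 9, write 10  <struct: ADD busy until I1 writes@5>
3) issue 7, read 8, done 16, write 17
4) issue 8, read 18, done 22, write 23  <RAW R2: wait I3 write@17>
5) issue 24, read 25, done 29, write 30  <struct: MUL busy until I4 writes@23>
6) issue 25, read 26, done 34, write 35
7) issue 36, read 37, done 45, write 46  <struct: DIV busy until I6 writes@35>
8) issue 47, read 48, done 52, write 53  <WAW R2: wait I7 write@46>

cycle = 6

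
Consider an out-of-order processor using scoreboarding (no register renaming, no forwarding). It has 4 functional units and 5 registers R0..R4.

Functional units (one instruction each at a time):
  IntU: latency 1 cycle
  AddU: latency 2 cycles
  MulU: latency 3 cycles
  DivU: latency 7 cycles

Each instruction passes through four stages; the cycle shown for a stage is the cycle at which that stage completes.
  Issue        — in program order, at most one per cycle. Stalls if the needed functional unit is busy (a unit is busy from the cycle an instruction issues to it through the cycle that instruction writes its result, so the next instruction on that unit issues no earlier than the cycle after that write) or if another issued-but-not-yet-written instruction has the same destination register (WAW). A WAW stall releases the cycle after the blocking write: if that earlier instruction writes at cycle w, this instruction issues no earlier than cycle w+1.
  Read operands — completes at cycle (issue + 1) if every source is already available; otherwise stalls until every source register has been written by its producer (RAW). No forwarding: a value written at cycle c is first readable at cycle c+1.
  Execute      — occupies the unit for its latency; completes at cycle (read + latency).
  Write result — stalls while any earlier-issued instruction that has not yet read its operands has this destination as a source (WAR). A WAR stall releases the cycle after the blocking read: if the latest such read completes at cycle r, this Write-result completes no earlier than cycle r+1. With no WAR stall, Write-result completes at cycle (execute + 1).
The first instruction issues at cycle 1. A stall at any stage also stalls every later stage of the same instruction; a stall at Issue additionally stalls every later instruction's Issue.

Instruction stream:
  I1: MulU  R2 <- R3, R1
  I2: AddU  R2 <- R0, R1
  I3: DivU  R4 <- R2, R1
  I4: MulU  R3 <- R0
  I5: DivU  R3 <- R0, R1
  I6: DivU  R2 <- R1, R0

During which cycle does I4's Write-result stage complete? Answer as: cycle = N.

t=1  I1 dispatched to MulU
t=2  I1 operands ready
t=5  I1 complete
t=6  R2←I1
t=7  I2 dispatched to AddU
t=8  I2 operands ready; I3 dispatched to DivU
t=9  I4 dispatched to MulU
t=10  I2 complete; I4 operands ready
t=11  R2←I2
t=12  I3 operands ready
t=13  I4 complete
t=14  R3←I4
t=19  I3 complete
t=20  R4←I3
t=21  I5 dispatched to DivU
t=22  I5 operands ready
t=29  I5 complete
t=30  R3←I5
t=31  I6 dispatched to DivU
t=32  I6 operands ready
t=39  I6 complete
t=40  R2←I6

cycle = 14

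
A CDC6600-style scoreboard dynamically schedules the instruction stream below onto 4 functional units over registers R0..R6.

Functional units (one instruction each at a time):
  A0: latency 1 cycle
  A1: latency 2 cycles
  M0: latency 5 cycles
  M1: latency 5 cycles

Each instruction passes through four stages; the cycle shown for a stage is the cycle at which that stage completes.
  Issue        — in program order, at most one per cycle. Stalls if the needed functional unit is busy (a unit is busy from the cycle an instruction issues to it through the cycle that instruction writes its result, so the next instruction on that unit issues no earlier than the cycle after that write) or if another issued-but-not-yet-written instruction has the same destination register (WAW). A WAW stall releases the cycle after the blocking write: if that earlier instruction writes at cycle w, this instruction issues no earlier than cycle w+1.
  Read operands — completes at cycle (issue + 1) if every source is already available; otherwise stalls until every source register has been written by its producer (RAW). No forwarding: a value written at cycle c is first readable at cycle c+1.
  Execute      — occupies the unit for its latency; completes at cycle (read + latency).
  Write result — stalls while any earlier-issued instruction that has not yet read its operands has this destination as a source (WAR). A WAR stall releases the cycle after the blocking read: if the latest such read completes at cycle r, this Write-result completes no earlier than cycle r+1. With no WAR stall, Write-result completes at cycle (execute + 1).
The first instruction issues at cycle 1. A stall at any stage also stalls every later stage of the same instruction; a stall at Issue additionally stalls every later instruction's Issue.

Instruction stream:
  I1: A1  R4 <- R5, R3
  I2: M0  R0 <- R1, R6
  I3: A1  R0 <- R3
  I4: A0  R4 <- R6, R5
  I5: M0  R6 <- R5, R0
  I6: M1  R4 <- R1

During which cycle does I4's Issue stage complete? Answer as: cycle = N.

[1] I1 issues→A1
[2] I1 reads · I2 issues→M0
[3] I2 reads
[4] I1 exec-done
[5] I1 writes R4
[8] I2 exec-done
[9] I2 writes R0
[10] I3 issues→A1
[11] I3 reads · I4 issues→A0
[12] I4 reads · I5 issues→M0
[13] I3 exec-done · I4 exec-done
[14] I3 writes R0 · I4 writes R4
[15] I5 reads · I6 issues→M1
[16] I6 reads
[20] I5 exec-done
[21] I5 writes R6 · I6 exec-done
[22] I6 writes R4

cycle = 11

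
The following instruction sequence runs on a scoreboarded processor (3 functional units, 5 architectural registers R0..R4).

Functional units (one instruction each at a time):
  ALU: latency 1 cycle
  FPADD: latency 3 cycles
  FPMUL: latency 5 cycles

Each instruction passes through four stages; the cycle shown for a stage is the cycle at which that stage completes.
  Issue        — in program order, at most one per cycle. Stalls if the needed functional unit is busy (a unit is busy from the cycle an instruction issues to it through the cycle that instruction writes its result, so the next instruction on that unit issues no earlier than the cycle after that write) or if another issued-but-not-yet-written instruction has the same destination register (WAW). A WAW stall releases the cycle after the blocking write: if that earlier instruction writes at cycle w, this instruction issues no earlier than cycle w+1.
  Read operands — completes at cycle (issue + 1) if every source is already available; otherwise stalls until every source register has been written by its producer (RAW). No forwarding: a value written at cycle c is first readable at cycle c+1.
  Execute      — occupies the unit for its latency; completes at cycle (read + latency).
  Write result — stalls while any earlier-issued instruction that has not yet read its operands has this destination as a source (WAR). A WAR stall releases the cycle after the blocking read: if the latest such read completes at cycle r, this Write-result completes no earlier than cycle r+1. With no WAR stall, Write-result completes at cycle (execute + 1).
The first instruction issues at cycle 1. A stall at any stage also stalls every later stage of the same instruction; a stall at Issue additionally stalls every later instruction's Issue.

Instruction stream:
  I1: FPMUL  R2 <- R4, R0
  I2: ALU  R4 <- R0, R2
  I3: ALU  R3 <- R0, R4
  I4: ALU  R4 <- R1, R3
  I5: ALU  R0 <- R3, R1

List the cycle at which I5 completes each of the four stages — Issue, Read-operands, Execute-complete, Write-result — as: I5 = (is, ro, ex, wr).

I5 = (20, 21, 22, 23)

[1] I1 issues→FPMUL
[2] I1 reads | I2 issues→ALU
[7] I1 exec-done
[8] I1 writes R2
[9] I2 reads
[10] I2 exec-done
[11] I2 writes R4
[12] I3 issues→ALU
[13] I3 reads
[14] I3 exec-done
[15] I3 writes R3
[16] I4 issues→ALU
[17] I4 reads
[18] I4 exec-done
[19] I4 writes R4
[20] I5 issues→ALU
[21] I5 reads
[22] I5 exec-done
[23] I5 writes R0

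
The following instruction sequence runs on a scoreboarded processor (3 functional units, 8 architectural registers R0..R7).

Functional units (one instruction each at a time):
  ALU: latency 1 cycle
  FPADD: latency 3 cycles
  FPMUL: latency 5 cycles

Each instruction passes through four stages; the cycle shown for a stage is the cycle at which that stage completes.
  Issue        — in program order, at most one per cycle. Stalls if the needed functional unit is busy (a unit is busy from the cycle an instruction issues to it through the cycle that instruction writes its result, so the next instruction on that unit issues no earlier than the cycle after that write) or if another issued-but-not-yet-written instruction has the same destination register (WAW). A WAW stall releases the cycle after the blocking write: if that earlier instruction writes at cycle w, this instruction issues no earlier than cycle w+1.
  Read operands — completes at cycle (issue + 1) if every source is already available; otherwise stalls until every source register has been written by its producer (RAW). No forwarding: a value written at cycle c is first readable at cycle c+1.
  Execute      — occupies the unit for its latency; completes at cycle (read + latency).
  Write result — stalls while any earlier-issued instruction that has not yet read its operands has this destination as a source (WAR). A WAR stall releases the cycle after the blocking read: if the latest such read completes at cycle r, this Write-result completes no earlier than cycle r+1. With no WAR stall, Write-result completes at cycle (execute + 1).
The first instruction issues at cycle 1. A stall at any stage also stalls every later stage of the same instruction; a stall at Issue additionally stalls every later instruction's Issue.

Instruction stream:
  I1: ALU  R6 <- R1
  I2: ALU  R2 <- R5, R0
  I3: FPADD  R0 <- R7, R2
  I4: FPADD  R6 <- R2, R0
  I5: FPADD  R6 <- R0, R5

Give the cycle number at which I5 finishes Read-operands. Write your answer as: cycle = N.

cycle = 21

  I1 | 1 | 2 | 3 | 4
  I2 | 5 | 6 | 7 | 8   struct: ALU busy until I1 writes@4
  I3 | 6 | 9 | 12 | 13   RAW R2: wait I2 write@8
  I4 | 14 | 15 | 18 | 19   struct: FPADD busy until I3 writes@13
  I5 | 20 | 21 | 24 | 25   struct: FPADD busy until I4 writes@19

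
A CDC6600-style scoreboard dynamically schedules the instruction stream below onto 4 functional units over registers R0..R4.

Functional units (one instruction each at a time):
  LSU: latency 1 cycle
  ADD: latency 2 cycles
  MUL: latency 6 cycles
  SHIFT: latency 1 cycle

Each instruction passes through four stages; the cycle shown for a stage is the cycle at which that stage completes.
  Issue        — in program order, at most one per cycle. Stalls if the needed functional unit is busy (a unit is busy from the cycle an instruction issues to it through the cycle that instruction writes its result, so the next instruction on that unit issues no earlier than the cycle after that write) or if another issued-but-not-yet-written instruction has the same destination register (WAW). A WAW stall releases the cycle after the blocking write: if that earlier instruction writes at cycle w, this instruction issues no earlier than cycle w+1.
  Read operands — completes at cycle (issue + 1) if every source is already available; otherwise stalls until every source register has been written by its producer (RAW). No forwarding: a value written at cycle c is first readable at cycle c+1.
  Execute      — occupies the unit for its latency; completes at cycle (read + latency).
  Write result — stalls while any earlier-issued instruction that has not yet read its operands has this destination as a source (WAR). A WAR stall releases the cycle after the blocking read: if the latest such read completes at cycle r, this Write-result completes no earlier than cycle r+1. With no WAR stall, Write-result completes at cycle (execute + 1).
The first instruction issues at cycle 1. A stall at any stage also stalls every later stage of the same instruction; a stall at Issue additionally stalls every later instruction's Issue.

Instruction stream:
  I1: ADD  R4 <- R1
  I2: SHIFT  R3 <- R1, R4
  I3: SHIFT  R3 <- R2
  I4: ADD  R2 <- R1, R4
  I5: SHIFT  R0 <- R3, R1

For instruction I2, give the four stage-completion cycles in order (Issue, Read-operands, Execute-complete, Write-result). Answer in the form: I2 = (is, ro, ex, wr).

I2 = (2, 6, 7, 8)

  I1 | 1 | 2 | 4 | 5
  I2 | 2 | 6 | 7 | 8   RAW R4: wait I1 write@5
  I3 | 9 | 10 | 11 | 12   struct: SHIFT busy until I2 writes@8
  I4 | 10 | 11 | 13 | 14
  I5 | 13 | 14 | 15 | 16   struct: SHIFT busy until I3 writes@12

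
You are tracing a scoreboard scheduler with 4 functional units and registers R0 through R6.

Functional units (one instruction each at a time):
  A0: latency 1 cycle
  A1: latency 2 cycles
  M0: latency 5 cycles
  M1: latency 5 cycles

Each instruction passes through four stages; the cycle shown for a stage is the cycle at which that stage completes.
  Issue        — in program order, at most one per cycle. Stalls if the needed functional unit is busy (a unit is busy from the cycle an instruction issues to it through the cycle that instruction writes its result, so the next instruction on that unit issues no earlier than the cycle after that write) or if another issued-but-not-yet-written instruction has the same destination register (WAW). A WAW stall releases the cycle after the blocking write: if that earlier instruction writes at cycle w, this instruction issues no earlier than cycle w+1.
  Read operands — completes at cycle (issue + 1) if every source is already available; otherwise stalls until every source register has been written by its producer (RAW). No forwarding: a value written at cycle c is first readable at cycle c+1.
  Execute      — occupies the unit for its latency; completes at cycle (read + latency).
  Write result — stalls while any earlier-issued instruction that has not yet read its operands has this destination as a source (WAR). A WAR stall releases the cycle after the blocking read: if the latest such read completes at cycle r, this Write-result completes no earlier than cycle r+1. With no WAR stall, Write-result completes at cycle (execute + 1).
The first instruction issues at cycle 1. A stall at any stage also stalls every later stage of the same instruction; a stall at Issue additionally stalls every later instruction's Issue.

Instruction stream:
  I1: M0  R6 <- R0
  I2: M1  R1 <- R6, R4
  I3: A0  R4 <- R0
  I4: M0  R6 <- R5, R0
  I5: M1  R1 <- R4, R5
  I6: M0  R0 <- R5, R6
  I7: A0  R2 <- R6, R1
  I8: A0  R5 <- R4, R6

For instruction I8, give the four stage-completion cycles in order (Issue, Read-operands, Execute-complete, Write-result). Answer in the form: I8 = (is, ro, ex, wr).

[1] I1 dispatched to M0
[2] I1 operands ready, I2 dispatched to M1
[3] I3 dispatched to A0
[4] I3 operands ready
[5] I3 complete
[7] I1 complete
[8] R6←I1
[9] I2 operands ready, I4 dispatched to M0
[10] R4←I3, I4 operands ready
[14] I2 complete
[15] R1←I2, I4 complete
[16] R6←I4, I5 dispatched to M1
[17] I5 operands ready, I6 dispatched to M0
[18] I6 operands ready, I7 dispatched to A0
[22] I5 complete
[23] R1←I5, I6 complete
[24] R0←I6, I7 operands ready
[25] I7 complete
[26] R2←I7
[27] I8 dispatched to A0
[28] I8 operands ready
[29] I8 complete
[30] R5←I8

I8 = (27, 28, 29, 30)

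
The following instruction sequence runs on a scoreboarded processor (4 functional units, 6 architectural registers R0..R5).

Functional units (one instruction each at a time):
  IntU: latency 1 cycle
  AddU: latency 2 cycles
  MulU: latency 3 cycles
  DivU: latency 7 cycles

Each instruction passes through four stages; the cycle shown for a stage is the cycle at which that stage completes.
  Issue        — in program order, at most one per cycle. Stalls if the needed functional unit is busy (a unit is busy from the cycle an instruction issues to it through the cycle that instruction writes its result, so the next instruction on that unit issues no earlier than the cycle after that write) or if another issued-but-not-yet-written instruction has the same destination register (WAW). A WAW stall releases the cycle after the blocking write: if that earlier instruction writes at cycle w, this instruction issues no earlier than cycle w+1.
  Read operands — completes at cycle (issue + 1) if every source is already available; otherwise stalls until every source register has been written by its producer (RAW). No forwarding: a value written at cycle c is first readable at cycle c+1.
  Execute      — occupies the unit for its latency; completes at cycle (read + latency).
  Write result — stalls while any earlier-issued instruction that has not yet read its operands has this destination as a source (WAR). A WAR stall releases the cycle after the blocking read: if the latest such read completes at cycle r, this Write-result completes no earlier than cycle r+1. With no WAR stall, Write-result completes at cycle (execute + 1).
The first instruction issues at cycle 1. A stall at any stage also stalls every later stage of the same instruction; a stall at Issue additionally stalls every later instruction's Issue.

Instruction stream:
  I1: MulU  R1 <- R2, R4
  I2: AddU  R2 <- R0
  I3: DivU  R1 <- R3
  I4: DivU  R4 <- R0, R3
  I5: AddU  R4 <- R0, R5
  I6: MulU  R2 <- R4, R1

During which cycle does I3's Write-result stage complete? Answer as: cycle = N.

1) issue 1, read 2, done 5, write 6
2) issue 2, read 3, done 5, write 6
3) issue 7, read 8, done 15, write 16  <WAW R1: wait I1 write@6>
4) issue 17, read 18, done 25, write 26  <struct: DivU busy until I3 writes@16>
5) issue 27, read 28, done 30, write 31  <WAW R4: wait I4 write@26>
6) issue 28, read 32, done 35, write 36  <RAW R4: wait I5 write@31>

cycle = 16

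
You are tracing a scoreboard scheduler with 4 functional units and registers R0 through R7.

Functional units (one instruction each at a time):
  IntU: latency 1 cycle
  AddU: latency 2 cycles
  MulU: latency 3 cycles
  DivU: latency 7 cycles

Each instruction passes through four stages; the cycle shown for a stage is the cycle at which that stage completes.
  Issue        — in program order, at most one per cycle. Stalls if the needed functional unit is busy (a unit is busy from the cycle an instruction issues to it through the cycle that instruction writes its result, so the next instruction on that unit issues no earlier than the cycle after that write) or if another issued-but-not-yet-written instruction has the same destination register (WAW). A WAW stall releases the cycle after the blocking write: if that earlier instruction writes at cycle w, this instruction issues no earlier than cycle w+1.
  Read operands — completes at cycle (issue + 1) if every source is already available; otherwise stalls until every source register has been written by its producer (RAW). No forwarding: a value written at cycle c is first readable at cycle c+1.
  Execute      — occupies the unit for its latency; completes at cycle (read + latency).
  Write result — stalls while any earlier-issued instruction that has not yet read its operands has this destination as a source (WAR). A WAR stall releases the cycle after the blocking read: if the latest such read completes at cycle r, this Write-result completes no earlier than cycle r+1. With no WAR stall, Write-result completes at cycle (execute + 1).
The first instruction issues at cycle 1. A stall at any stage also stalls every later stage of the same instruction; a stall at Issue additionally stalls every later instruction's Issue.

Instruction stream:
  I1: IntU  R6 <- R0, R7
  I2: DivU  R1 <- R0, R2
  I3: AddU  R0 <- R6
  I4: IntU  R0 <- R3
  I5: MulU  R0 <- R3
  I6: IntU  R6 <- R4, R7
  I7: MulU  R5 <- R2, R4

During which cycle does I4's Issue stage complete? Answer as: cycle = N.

cycle = 9

1) issue 1, read 2, done 3, write 4
2) issue 2, read 3, done 10, write 11
3) issue 3, read 5, done 7, write 8  <RAW R6: wait I1 write@4>
4) issue 9, read 10, done 11, write 12  <WAW R0: wait I3 write@8>
5) issue 13, read 14, done 17, write 18  <WAW R0: wait I4 write@12>
6) issue 14, read 15, done 16, write 17
7) issue 19, read 20, done 23, write 24  <struct: MulU busy until I5 writes@18>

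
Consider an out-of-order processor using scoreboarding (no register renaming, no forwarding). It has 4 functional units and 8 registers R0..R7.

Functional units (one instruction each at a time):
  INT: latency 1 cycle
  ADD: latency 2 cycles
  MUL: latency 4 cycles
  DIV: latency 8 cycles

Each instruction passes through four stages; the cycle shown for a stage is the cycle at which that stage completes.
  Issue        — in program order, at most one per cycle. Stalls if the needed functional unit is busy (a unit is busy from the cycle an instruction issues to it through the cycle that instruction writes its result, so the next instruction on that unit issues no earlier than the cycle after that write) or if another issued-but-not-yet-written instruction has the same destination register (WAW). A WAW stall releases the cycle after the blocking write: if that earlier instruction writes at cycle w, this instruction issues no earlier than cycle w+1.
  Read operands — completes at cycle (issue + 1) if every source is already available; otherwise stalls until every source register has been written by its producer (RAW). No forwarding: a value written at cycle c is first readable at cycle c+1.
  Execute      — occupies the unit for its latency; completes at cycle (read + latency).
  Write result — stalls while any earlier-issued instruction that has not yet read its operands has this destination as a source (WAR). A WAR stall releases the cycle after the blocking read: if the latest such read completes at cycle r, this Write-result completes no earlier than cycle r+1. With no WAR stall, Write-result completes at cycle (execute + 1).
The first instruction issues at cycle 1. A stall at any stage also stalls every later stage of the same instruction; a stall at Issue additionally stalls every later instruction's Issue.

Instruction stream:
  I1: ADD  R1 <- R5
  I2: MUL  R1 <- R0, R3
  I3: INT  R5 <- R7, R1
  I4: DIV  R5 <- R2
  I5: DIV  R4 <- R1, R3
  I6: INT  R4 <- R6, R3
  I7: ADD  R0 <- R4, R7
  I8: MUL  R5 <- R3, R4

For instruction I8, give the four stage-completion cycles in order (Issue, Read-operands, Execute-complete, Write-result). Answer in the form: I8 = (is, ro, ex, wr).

[I1] 1/2/4/5
[I2] 6/7/11/12  (WAW R1: wait I1 write@5)
[I3] 7/13/14/15  (RAW R1: wait I2 write@12)
[I4] 16/17/25/26  (WAW R5: wait I3 write@15)
[I5] 27/28/36/37  (struct: DIV busy until I4 writes@26)
[I6] 38/39/40/41  (WAW R4: wait I5 write@37)
[I7] 39/42/44/45  (RAW R4: wait I6 write@41)
[I8] 40/42/46/47  (RAW R4: wait I6 write@41)

I8 = (40, 42, 46, 47)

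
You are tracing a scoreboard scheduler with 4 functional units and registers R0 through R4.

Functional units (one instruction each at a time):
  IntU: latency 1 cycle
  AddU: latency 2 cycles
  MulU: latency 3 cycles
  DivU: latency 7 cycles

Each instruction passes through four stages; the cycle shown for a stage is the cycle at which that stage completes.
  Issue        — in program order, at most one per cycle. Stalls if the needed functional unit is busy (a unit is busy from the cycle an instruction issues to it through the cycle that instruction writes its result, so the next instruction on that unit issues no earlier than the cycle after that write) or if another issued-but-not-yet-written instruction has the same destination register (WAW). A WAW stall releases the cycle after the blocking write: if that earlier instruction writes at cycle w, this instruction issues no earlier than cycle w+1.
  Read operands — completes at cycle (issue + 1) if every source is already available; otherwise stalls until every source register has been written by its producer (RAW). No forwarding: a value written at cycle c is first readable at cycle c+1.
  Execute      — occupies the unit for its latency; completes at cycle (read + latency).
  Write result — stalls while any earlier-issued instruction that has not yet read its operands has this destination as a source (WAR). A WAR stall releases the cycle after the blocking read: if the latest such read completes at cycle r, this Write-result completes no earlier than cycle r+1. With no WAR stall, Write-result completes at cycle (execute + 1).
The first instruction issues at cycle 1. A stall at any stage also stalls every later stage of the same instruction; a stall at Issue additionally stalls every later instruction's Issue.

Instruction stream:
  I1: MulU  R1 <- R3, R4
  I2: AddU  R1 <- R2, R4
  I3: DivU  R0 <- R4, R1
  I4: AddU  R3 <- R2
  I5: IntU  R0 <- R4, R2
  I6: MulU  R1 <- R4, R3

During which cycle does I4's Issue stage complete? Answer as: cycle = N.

I1 -> (1, 2, 5, 6)
I2 -> (7, 8, 10, 11)  // WAW R1: wait I1 write@6
I3 -> (8, 12, 19, 20)  // RAW R1: wait I2 write@11
I4 -> (12, 13, 15, 16)  // struct: AddU busy until I2 writes@11
I5 -> (21, 22, 23, 24)  // WAW R0: wait I3 write@20
I6 -> (22, 23, 26, 27)

cycle = 12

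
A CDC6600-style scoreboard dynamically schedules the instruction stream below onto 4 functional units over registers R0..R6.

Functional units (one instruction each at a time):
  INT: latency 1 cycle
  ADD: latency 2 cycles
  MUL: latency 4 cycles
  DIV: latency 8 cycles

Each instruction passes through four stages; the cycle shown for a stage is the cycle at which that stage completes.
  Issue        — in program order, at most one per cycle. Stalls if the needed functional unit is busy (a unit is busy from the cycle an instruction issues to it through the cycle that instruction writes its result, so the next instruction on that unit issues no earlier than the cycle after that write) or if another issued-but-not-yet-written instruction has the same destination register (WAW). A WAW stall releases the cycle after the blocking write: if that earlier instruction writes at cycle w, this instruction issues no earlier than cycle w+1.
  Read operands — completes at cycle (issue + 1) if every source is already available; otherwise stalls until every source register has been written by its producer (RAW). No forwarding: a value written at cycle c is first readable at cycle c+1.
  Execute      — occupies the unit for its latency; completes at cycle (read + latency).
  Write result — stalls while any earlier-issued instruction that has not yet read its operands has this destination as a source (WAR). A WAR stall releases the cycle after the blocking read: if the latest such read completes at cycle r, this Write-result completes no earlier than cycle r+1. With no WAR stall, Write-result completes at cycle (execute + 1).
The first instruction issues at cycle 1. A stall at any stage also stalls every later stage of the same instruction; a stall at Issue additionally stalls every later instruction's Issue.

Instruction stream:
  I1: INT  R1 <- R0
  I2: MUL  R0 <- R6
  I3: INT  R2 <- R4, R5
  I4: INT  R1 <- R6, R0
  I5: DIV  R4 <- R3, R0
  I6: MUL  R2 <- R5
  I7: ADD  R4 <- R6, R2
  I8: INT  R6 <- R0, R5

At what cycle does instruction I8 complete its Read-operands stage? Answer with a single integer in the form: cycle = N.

[1] I1 issues→INT
[2] I1 reads, I2 issues→MUL
[3] I1 exec-done, I2 reads
[4] I1 writes R1
[5] I3 issues→INT
[6] I3 reads
[7] I2 exec-done, I3 exec-done
[8] I2 writes R0, I3 writes R2
[9] I4 issues→INT
[10] I4 reads, I5 issues→DIV
[11] I4 exec-done, I5 reads, I6 issues→MUL
[12] I4 writes R1, I6 reads
[16] I6 exec-done
[17] I6 writes R2
[19] I5 exec-done
[20] I5 writes R4
[21] I7 issues→ADD
[22] I7 reads, I8 issues→INT
[23] I8 reads
[24] I7 exec-done, I8 exec-done
[25] I7 writes R4, I8 writes R6

cycle = 23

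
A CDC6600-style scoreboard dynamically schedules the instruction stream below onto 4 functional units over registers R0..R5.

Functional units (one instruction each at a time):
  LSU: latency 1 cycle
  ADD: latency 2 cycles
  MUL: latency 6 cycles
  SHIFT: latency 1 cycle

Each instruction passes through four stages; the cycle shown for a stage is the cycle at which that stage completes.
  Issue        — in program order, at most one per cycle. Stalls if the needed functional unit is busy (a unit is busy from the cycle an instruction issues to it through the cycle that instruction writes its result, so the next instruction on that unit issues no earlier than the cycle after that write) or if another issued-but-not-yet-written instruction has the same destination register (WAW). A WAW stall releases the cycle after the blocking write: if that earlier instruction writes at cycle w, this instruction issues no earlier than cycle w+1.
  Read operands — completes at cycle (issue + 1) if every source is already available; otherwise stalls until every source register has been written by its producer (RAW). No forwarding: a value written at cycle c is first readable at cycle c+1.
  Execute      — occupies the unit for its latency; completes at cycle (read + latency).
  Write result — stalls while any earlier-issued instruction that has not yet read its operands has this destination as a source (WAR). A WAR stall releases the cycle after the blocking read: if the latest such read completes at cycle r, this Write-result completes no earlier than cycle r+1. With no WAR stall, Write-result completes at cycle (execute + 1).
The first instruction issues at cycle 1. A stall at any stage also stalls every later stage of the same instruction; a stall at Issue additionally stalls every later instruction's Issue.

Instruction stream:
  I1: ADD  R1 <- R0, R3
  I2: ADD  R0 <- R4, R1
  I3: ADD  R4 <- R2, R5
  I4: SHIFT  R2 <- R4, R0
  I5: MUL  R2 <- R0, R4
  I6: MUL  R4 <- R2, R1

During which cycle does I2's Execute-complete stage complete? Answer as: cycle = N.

cycle 1: I1 dispatched to ADD
cycle 2: I1 operands ready
cycle 4: I1 complete
cycle 5: R1←I1
cycle 6: I2 dispatched to ADD
cycle 7: I2 operands ready
cycle 9: I2 complete
cycle 10: R0←I2
cycle 11: I3 dispatched to ADD
cycle 12: I3 operands ready | I4 dispatched to SHIFT
cycle 14: I3 complete
cycle 15: R4←I3
cycle 16: I4 operands ready
cycle 17: I4 complete
cycle 18: R2←I4
cycle 19: I5 dispatched to MUL
cycle 20: I5 operands ready
cycle 26: I5 complete
cycle 27: R2←I5
cycle 28: I6 dispatched to MUL
cycle 29: I6 operands ready
cycle 35: I6 complete
cycle 36: R4←I6

cycle = 9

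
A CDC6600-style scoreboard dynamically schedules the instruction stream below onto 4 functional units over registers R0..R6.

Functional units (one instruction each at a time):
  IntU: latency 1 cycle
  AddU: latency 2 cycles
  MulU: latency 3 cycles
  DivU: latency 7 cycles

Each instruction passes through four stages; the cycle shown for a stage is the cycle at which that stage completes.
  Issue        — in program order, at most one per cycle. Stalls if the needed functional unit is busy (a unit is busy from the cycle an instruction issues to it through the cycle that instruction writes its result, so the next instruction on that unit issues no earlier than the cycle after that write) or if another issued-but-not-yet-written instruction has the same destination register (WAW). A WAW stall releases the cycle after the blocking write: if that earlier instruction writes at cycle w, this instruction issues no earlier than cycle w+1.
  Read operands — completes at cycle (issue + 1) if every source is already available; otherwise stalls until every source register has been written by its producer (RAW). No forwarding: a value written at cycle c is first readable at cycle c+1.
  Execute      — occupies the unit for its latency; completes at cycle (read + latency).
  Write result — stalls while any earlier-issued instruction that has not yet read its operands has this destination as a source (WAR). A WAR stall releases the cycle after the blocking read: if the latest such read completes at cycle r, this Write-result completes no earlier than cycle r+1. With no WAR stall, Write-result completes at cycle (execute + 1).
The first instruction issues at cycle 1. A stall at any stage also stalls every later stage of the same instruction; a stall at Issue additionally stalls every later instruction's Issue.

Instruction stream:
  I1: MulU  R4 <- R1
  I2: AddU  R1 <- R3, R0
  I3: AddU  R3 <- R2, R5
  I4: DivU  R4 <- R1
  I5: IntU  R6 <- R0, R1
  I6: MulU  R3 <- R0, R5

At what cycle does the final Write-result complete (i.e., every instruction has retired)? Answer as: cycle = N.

[1] I1→MulU
[2] I1 RO | I2→AddU
[3] I2 RO
[5] I1 EX | I2 EX
[6] I1 WR R4 | I2 WR R1
[7] I3→AddU
[8] I3 RO | I4→DivU
[9] I4 RO | I5→IntU
[10] I3 EX | I5 RO
[11] I3 WR R3 | I5 EX
[12] I5 WR R6 | I6→MulU
[13] I6 RO
[16] I4 EX | I6 EX
[17] I4 WR R4 | I6 WR R3

cycle = 17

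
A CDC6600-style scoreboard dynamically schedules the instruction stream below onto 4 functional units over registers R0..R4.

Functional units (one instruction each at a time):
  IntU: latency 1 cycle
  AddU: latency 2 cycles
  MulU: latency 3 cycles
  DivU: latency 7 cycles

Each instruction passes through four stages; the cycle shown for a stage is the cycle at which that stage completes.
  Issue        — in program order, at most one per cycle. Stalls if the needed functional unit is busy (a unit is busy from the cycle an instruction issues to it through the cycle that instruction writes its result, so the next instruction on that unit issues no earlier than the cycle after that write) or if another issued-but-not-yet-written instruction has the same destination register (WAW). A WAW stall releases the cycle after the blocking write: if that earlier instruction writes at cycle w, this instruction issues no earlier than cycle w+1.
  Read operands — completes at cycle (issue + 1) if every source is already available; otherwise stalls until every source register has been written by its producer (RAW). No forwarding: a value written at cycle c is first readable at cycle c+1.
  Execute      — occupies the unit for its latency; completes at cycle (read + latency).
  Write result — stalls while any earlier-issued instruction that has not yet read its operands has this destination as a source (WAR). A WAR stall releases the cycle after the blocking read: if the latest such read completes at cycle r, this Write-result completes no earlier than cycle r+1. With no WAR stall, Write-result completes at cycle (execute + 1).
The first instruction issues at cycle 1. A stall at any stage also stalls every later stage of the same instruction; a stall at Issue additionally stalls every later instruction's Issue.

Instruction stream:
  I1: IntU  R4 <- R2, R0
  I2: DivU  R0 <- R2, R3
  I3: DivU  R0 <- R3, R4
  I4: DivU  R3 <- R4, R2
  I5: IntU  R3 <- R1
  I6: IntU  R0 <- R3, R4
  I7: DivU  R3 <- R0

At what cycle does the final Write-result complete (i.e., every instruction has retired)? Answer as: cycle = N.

cycle = 48

1) issue 1, read 2, done 3, write 4
2) issue 2, read 3, done 10, write 11
3) issue 12, read 13, done 20, write 21  <struct: DivU busy until I2 writes@11>
4) issue 22, read 23, done 30, write 31  <struct: DivU busy until I3 writes@21>
5) issue 32, read 33, done 34, write 35  <WAW R3: wait I4 write@31>
6) issue 36, read 37, done 38, write 39  <struct: IntU busy until I5 writes@35>
7) issue 37, read 40, done 47, write 48  <RAW R0: wait I6 write@39>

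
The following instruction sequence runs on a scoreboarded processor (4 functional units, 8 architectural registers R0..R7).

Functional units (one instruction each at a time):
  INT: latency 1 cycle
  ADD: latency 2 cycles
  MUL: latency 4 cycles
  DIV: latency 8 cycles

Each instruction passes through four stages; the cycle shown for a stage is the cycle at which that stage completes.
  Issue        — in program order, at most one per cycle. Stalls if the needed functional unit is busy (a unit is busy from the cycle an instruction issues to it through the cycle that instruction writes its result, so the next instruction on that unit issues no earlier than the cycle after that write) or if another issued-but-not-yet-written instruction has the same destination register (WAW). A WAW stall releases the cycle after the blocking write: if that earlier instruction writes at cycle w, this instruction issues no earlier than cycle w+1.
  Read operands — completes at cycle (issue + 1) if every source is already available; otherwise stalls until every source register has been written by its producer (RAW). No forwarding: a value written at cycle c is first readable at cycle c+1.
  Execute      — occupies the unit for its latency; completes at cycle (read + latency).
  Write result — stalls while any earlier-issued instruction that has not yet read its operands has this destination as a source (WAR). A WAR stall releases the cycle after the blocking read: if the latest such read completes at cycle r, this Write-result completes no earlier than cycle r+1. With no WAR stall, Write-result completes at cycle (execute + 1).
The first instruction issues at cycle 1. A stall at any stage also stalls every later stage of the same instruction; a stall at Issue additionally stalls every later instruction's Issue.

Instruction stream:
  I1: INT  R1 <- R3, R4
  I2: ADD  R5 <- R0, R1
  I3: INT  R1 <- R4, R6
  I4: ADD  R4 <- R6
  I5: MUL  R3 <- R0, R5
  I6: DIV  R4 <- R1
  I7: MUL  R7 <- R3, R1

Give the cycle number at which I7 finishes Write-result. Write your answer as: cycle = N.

cycle 1: I1 dispatched to INT
cycle 2: I1 operands ready, I2 dispatched to ADD
cycle 3: I1 complete
cycle 4: R1←I1
cycle 5: I2 operands ready, I3 dispatched to INT
cycle 6: I3 operands ready
cycle 7: I2 complete, I3 complete
cycle 8: R5←I2, R1←I3
cycle 9: I4 dispatched to ADD
cycle 10: I4 operands ready, I5 dispatched to MUL
cycle 11: I5 operands ready
cycle 12: I4 complete
cycle 13: R4←I4
cycle 14: I6 dispatched to DIV
cycle 15: I5 complete, I6 operands ready
cycle 16: R3←I5
cycle 17: I7 dispatched to MUL
cycle 18: I7 operands ready
cycle 22: I7 complete
cycle 23: I6 complete, R7←I7
cycle 24: R4←I6

cycle = 23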